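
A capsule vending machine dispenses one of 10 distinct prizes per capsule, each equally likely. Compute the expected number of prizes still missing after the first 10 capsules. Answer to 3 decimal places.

For each prize, P(unseen after 10) = (9/10)^10 = 0.3487.
By linearity of expectation, E[unseen] = 10·(9/10)^10 = 3.4868.

3.487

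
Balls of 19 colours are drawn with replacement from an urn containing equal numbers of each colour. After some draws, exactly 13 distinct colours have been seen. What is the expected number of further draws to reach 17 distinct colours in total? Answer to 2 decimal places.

18.05

From k distinct to k+1 distinct takes on average 19/(19-k) draws.
Sum over k = 13,...,16: E = 19/6 + 19/5 + 19/4 + 19/3 = 18.050.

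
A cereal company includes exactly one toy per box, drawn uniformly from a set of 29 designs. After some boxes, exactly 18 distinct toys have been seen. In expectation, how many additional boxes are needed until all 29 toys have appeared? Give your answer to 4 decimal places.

87.5764

With k distinct toys already seen, the next new one takes an expected 29/(29-k) boxes.
Sum over k = 18,...,28: E = 29/11 + 29/10 + 29/9 + ... + 29/2 + 29/1 = 87.57644.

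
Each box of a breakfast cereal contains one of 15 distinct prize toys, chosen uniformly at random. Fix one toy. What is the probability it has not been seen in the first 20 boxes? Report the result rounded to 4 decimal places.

0.2516

Each box misses the fixed toy with probability (15-1)/15 = 14/15, independently.
P(still missing after 20) = (14/15)^20 = 0.25161.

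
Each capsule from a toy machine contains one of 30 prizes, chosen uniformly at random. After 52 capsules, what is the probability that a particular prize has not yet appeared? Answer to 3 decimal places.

On each capsule the fixed prize fails to appear with probability 29/30.
P(still missing after 52) = (29/30)^52 = 0.1715.

0.172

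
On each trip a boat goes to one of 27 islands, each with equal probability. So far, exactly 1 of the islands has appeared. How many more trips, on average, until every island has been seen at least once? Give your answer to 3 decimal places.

From k distinct to k+1 distinct takes on average 27/(27-k) trips.
Sum over k = 1,...,26: E = 27/26 + 27/25 + 27/24 + ... + 27/2 + 27/1 = 104.0693.

104.069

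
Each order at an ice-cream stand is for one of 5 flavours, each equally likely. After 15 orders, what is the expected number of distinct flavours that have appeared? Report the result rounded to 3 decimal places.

For each flavour, P(seen in 15 orders) = 1 - (4/5)^15 = 0.9648.
By linearity of expectation, E[distinct seen] = 5·(1 - (4/5)^15) = 4.8241.

4.824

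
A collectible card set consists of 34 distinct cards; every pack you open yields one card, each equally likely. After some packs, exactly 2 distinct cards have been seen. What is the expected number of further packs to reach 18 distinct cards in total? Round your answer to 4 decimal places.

With k distinct cards already seen, the next new one takes an expected 34/(34-k) packs.
Sum over k = 2,...,17: E = 34/32 + 34/31 + 34/30 + ... + 34/18 + 34/17 = 23.04405.

23.0441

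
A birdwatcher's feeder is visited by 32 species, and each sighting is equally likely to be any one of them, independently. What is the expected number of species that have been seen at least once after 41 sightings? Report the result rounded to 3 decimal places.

For each species, P(seen in 41 sightings) = 1 - (31/32)^41 = 0.7279.
By linearity of expectation, E[distinct seen] = 32·(1 - (31/32)^41) = 23.2938.

23.294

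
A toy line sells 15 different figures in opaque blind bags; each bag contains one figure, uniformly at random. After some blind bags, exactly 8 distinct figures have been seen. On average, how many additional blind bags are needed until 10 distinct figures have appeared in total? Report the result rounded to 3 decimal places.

With k distinct figures already seen, the next new one takes an expected 15/(15-k) blind bags.
Sum over k = 8,...,9: E = 15/7 + 15/6 = 4.6429.

4.643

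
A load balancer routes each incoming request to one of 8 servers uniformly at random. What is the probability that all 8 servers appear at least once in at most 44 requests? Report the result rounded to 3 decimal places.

Let A_i be the event that server i is missing after 44 requests. By inclusion–exclusion on the A_i,
P(all seen) = Σ_{j=0}^{8} (-1)^j C(8,j)((8-j)/8)^44
= 1.0000 - 0.0225 + 0.0001 - 0.0000 + 0.0000 - 0.0000 + 0.0000 - 0.0000 + 0.0000
= 0.9776.

0.978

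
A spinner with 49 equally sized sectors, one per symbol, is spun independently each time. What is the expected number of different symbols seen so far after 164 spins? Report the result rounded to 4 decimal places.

For each symbol, P(seen in 164 spins) = 1 - (48/49)^164 = 0.96601.
By linearity of expectation, E[distinct seen] = 49·(1 - (48/49)^164) = 47.33428.

47.3343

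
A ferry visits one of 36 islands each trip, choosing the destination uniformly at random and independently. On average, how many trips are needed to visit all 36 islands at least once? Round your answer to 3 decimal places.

After k distinct islands have appeared, the next trip gives a new one with probability (36-k)/36, so the expected wait for the (k+1)-th is 36/(36-k).
E[T] = 36/36 + 36/35 + 36/34 + ... + 36/2 + 36/1 = 36·H_{36}.
H_{36} = 4.1746, so E[T] = 150.2841.

150.284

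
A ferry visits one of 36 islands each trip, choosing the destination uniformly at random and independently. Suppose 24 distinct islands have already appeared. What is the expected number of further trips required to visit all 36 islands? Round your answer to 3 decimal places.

From k distinct to k+1 distinct takes on average 36/(36-k) trips.
Sum over k = 24,...,35: E = 36/12 + 36/11 + 36/10 + ... + 36/2 + 36/1 = 111.7156.

111.716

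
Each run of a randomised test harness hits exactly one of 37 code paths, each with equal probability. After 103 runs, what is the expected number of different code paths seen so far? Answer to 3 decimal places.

For each code path, P(seen in 103 runs) = 1 - (36/37)^103 = 0.9405.
By linearity of expectation, E[distinct seen] = 37·(1 - (36/37)^103) = 34.7992.

34.799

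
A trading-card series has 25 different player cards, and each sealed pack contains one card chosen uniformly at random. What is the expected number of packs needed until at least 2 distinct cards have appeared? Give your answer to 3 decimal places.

With k distinct cards already seen, the next new one arrives after an expected 25/(25-k) packs.
Sum over k = 0,...,1: E = 25/25 + 25/24 = 2.0417.

2.042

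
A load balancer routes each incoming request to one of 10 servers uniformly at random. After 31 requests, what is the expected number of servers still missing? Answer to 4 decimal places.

For each server, P(unseen after 31) = (9/10)^31 = 0.03815.
By linearity of expectation, E[unseen] = 10·(9/10)^31 = 0.38152.

0.3815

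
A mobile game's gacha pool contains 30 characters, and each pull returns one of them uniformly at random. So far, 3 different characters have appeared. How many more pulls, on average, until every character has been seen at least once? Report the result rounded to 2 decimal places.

With k distinct characters already seen, the next new one takes an expected 30/(30-k) pulls.
Sum over k = 3,...,29: E = 30/27 + 30/26 + 30/25 + ... + 30/2 + 30/1 = 116.744.

116.74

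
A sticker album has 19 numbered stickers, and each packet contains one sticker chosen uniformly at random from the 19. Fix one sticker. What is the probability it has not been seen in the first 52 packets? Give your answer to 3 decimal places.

Each packet misses the fixed sticker with probability (19-1)/19 = 18/19, independently.
P(still missing after 52) = (18/19)^52 = 0.0601.

0.060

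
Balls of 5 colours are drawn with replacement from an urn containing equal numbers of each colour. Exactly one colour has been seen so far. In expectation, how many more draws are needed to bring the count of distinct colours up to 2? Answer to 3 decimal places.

From k distinct to k+1 distinct takes on average 5/(5-k) draws.
Only the k = 1 term is needed: E = 5/4 = 1.2500.

1.250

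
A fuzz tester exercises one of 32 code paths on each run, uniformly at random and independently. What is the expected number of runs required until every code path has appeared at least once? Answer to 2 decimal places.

129.87

The wait to go from k to k+1 distinct code paths is geometric with mean 32/(32-k).
E[T] = 32/32 + 32/31 + 32/30 + ... + 32/2 + 32/1 = 32·H_{32}.
H_{32} = 4.058, so E[T] = 129.872.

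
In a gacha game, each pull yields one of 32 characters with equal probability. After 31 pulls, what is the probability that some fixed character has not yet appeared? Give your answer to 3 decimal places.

0.374

Each pull misses the fixed character with probability (32-1)/32 = 31/32, independently.
P(still missing after 31) = (31/32)^31 = 0.3737.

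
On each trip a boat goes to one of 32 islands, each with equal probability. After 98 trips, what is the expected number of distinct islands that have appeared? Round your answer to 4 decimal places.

30.5747

For each island, P(seen in 98 trips) = 1 - (31/32)^98 = 0.95546.
By linearity of expectation, E[distinct seen] = 32·(1 - (31/32)^98) = 30.57473.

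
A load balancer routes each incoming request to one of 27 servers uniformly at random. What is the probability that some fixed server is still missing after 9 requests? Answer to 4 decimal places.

Each request misses the fixed server with probability (27-1)/27 = 26/27, independently.
P(still missing after 9) = (26/27)^9 = 0.71201.

0.7120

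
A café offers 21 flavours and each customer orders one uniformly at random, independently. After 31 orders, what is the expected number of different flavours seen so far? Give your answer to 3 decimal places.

16.372

For each flavour, P(seen in 31 orders) = 1 - (20/21)^31 = 0.7796.
By linearity of expectation, E[distinct seen] = 21·(1 - (20/21)^31) = 16.3725.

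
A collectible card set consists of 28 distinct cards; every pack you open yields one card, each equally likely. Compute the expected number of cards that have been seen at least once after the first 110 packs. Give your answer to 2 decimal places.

27.49

For each card, P(seen in 110 packs) = 1 - (27/28)^110 = 0.982.
By linearity of expectation, E[distinct seen] = 28·(1 - (27/28)^110) = 27.487.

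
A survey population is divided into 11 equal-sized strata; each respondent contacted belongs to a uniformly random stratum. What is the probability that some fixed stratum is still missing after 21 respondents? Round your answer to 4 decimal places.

On each respondent the fixed stratum fails to appear with probability 10/11.
P(still missing after 21) = (10/11)^21 = 0.13513.

0.1351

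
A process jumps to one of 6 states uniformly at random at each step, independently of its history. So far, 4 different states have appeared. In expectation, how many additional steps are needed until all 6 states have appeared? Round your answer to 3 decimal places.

9.000

From k distinct to k+1 distinct takes on average 6/(6-k) steps.
Sum over k = 4,...,5: E = 6/2 + 6/1 = 9.0000.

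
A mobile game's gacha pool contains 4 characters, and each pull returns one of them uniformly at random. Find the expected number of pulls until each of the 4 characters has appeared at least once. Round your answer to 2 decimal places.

The wait to go from k to k+1 distinct characters is geometric with mean 4/(4-k).
E[T] = 4/4 + 4/3 + 4/2 + 4/1 = 4·H_{4}.
H_{4} = 2.083, so E[T] = 8.333.

8.33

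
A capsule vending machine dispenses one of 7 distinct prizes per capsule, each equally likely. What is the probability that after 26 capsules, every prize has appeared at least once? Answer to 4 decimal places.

By inclusion–exclusion over which prizes are missing,
P(all seen) = Σ_{j=0}^{7} (-1)^j C(7,j)((7-j)/7)^26
= 1.00000 - 0.12720 + 0.00333 - 0.00002 + 0.00000 - 0.00000 + 0.00000 - 0.00000
= 0.87612.

0.8761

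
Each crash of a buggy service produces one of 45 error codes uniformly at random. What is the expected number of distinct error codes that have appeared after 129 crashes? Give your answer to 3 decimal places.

42.521

For each error code, P(seen in 129 crashes) = 1 - (44/45)^129 = 0.9449.
By linearity of expectation, E[distinct seen] = 45·(1 - (44/45)^129) = 42.5215.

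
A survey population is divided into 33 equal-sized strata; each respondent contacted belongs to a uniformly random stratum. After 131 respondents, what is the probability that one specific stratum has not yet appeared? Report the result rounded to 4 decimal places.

0.0178

On each respondent the fixed stratum fails to appear with probability 32/33.
P(still missing after 131) = (32/33)^131 = 0.01776.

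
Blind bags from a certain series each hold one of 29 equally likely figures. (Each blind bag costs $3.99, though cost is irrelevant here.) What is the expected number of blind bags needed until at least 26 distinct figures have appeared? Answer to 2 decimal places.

61.72

Going from k to k+1 distinct takes a geometric number of blind bags with mean 29/(29-k).
Sum over k = 0,...,25: E = 29/29 + 29/28 + 29/27 + ... + 29/5 + 29/4 = 61.721.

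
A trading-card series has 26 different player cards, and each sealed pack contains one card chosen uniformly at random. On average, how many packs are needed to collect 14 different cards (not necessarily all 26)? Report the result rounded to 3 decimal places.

Going from k to k+1 distinct takes a geometric number of packs with mean 26/(26-k).
Sum over k = 0,...,13: E = 26/26 + 26/25 + 26/24 + ... + 26/14 + 26/13 = 19.5314.

19.531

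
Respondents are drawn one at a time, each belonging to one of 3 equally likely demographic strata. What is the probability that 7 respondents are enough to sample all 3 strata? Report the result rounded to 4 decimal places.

0.8258

By inclusion–exclusion over which strata are missing,
P(all seen) = Σ_{j=0}^{3} (-1)^j C(3,j)((3-j)/3)^7
= 1.00000 - 0.17558 + 0.00137 - 0.00000
= 0.82579.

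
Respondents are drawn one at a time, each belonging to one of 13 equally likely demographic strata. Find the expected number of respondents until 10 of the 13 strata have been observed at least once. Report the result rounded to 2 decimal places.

17.51

With k distinct strata already seen, the next new one arrives after an expected 13/(13-k) respondents.
Sum over k = 0,...,9: E = 13/13 + 13/12 + 13/11 + ... + 13/5 + 13/4 = 17.508.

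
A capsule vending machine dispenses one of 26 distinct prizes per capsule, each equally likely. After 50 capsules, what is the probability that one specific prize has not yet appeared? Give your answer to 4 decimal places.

On each capsule the fixed prize fails to appear with probability 25/26.
P(still missing after 50) = (25/26)^50 = 0.14071.

0.1407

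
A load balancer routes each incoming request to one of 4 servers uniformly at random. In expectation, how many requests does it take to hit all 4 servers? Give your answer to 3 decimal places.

Split into phases: going from k distinct to k+1 distinct takes on average 4/(4-k) requests.
E[T] = 4/4 + 4/3 + 4/2 + 4/1 = 4·H_{4}.
H_{4} = 2.0833, so E[T] = 8.3333.

8.333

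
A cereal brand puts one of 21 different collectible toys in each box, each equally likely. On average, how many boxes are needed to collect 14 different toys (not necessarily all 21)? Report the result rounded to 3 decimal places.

Going from k to k+1 distinct takes a geometric number of boxes with mean 21/(21-k).
Sum over k = 0,...,13: E = 21/21 + 21/20 + 21/19 + ... + 21/9 + 21/8 = 22.1025.

22.103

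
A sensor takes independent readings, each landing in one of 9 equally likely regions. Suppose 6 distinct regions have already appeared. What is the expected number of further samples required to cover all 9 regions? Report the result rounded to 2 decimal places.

From k distinct to k+1 distinct takes on average 9/(9-k) samples.
Sum over k = 6,...,8: E = 9/3 + 9/2 + 9/1 = 16.500.

16.50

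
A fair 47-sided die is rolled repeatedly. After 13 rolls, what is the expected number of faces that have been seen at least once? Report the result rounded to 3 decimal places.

11.463

For each face, P(seen in 13 rolls) = 1 - (46/47)^13 = 0.2439.
By linearity of expectation, E[distinct seen] = 47·(1 - (46/47)^13) = 11.4633.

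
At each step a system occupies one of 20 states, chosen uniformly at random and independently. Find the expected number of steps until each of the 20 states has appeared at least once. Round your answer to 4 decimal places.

Split into phases: going from k distinct to k+1 distinct takes on average 20/(20-k) steps.
E[T] = 20/20 + 20/19 + 20/18 + ... + 20/2 + 20/1 = 20·H_{20}.
H_{20} = 3.59774, so E[T] = 71.95479.

71.9548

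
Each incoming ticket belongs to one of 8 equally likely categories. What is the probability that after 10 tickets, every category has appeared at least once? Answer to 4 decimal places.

Let A_i be the event that category i is missing after 10 tickets. By inclusion–exclusion on the A_i,
P(all seen) = Σ_{j=0}^{8} (-1)^j C(8,j)((8-j)/8)^10
= 1.00000 - 2.10460 + 1.57678 - 0.50932 + 0.06836 - 0.00308 + 0.00003 - 0.00000 + 0.00000
= 0.02816.

0.0282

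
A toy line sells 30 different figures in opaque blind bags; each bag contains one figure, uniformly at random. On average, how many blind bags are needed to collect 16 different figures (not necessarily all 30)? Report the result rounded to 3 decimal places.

With k distinct figures already seen, the next new one arrives after an expected 30/(30-k) blind bags.
Sum over k = 0,...,15: E = 30/30 + 30/29 + 30/28 + ... + 30/16 + 30/15 = 22.3027.

22.303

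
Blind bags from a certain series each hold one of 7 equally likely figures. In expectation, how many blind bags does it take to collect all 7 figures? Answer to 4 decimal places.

18.1500

The wait to go from k to k+1 distinct figures is geometric with mean 7/(7-k).
E[T] = 7/7 + 7/6 + 7/5 + ... + 7/2 + 7/1 = 7·H_{7}.
H_{7} = 2.59286, so E[T] = 18.15000.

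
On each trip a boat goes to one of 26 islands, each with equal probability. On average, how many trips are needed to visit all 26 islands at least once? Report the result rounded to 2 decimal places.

After k distinct islands have appeared, the next trip gives a new one with probability (26-k)/26, so the expected wait for the (k+1)-th is 26/(26-k).
E[T] = 26/26 + 26/25 + 26/24 + ... + 26/2 + 26/1 = 26·H_{26}.
H_{26} = 3.854, so E[T] = 100.215.

100.21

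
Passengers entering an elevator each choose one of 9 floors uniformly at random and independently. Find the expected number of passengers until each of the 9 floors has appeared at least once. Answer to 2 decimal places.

25.46

Split into phases: going from k distinct to k+1 distinct takes on average 9/(9-k) passengers.
E[T] = 9/9 + 9/8 + 9/7 + ... + 9/2 + 9/1 = 9·H_{9}.
H_{9} = 2.829, so E[T] = 25.461.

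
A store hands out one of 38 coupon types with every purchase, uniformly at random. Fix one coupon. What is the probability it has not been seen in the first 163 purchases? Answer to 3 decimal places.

0.013

Each purchase misses the fixed coupon with probability (38-1)/38 = 37/38, independently.
P(still missing after 163) = (37/38)^163 = 0.0129.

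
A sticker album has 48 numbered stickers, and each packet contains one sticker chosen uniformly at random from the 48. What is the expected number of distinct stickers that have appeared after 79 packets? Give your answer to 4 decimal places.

For each sticker, P(seen in 79 packets) = 1 - (47/48)^79 = 0.81047.
By linearity of expectation, E[distinct seen] = 48·(1 - (47/48)^79) = 38.90266.

38.9027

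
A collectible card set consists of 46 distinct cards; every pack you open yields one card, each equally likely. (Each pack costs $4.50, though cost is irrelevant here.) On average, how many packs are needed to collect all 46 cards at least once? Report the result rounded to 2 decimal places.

203.17

Split into phases: going from k distinct to k+1 distinct takes on average 46/(46-k) packs.
E[T] = 46/46 + 46/45 + 46/44 + ... + 46/2 + 46/1 = 46·H_{46}.
H_{46} = 4.417, so E[T] = 203.168.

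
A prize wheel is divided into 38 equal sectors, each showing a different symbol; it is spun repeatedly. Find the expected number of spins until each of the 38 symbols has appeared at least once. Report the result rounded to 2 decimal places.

160.66

The wait to go from k to k+1 distinct symbols is geometric with mean 38/(38-k).
E[T] = 38/38 + 38/37 + 38/36 + ... + 38/2 + 38/1 = 38·H_{38}.
H_{38} = 4.228, so E[T] = 160.660.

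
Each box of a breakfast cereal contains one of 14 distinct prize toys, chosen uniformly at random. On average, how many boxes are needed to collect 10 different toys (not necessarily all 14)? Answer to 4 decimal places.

16.3552

With k distinct toys already seen, the next new one arrives after an expected 14/(14-k) boxes.
Sum over k = 0,...,9: E = 14/14 + 14/13 + 14/12 + ... + 14/6 + 14/5 = 16.35521.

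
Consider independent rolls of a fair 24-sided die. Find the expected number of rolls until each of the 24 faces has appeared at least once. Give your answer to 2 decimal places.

The wait to go from k to k+1 distinct faces is geometric with mean 24/(24-k).
E[T] = 24/24 + 24/23 + 24/22 + ... + 24/2 + 24/1 = 24·H_{24}.
H_{24} = 3.776, so E[T] = 90.623.

90.62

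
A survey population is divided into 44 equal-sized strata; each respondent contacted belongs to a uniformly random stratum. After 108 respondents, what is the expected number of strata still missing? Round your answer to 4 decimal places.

3.6741

For each stratum, P(unseen after 108) = (43/44)^108 = 0.08350.
By linearity of expectation, E[unseen] = 44·(43/44)^108 = 3.67415.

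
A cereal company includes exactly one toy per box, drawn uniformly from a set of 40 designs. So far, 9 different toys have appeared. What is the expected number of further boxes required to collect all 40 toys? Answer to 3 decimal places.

161.090

From k distinct to k+1 distinct takes on average 40/(40-k) boxes.
Sum over k = 9,...,39: E = 40/31 + 40/30 + 40/29 + ... + 40/2 + 40/1 = 161.0898.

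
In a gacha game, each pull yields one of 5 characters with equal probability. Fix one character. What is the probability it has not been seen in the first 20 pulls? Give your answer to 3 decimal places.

Each pull misses the fixed character with probability (5-1)/5 = 4/5, independently.
P(still missing after 20) = (4/5)^20 = 0.0115.

0.012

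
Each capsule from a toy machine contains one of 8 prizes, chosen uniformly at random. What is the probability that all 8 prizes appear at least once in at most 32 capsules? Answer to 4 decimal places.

0.8913

By inclusion–exclusion over which prizes are missing,
P(all seen) = Σ_{j=0}^{8} (-1)^j C(8,j)((8-j)/8)^32
= 1.00000 - 0.11152 + 0.00281 - 0.00002 + 0.00000 - 0.00000 + 0.00000 - 0.00000 + 0.00000
= 0.89128.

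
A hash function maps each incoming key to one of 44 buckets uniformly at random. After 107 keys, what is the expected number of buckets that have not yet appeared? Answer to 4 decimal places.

For each bucket, P(unseen after 107) = (43/44)^107 = 0.08545.
By linearity of expectation, E[unseen] = 44·(43/44)^107 = 3.75959.

3.7596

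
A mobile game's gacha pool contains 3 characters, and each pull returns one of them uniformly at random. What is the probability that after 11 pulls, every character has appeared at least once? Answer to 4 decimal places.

0.9653

By inclusion–exclusion over which characters are missing,
P(all seen) = Σ_{j=0}^{3} (-1)^j C(3,j)((3-j)/3)^11
= 1.00000 - 0.03468 + 0.00002 - 0.00000
= 0.96533.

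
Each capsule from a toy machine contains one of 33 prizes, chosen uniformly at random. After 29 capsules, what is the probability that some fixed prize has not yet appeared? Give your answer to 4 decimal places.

Each capsule misses the fixed prize with probability (33-1)/33 = 32/33, independently.
P(still missing after 29) = (32/33)^29 = 0.40968.

0.4097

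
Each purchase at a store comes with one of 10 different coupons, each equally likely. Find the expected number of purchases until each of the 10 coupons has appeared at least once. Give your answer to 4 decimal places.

The wait to go from k to k+1 distinct coupons is geometric with mean 10/(10-k).
E[T] = 10/10 + 10/9 + 10/8 + ... + 10/2 + 10/1 = 10·H_{10}.
H_{10} = 2.92897, so E[T] = 29.28968.

29.2897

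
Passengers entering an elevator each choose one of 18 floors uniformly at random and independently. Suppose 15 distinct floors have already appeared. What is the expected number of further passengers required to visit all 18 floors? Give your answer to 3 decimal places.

33.000

With k distinct floors already seen, the next new one takes an expected 18/(18-k) passengers.
Sum over k = 15,...,17: E = 18/3 + 18/2 + 18/1 = 33.0000.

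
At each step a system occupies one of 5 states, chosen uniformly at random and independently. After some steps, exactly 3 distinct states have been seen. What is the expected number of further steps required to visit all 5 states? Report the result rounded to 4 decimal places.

7.5000

From k distinct to k+1 distinct takes on average 5/(5-k) steps.
Sum over k = 3,...,4: E = 5/2 + 5/1 = 7.50000.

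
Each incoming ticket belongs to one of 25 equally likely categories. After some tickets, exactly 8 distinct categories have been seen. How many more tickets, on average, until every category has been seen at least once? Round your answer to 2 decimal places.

From k distinct to k+1 distinct takes on average 25/(25-k) tickets.
Sum over k = 8,...,24: E = 25/17 + 25/16 + 25/15 + ... + 25/2 + 25/1 = 85.989.

85.99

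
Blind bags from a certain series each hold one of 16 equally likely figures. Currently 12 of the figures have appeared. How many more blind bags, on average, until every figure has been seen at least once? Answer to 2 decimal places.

33.33

The wait to go from k to k+1 distinct figures is geometric with mean 16/(16-k).
Sum over k = 12,...,15: E = 16/4 + 16/3 + 16/2 + 16/1 = 33.333.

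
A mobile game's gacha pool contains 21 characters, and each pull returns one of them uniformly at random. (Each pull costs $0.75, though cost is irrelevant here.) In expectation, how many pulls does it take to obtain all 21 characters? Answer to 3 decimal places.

After k distinct characters have appeared, the next pull gives a new one with probability (21-k)/21, so the expected wait for the (k+1)-th is 21/(21-k).
E[T] = 21/21 + 21/20 + 21/19 + ... + 21/2 + 21/1 = 21·H_{21}.
H_{21} = 3.6454, so E[T] = 76.5525.

76.553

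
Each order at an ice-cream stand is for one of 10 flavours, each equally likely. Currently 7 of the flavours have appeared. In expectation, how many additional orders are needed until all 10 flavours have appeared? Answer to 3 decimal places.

18.333

From k distinct to k+1 distinct takes on average 10/(10-k) orders.
Sum over k = 7,...,9: E = 10/3 + 10/2 + 10/1 = 18.3333.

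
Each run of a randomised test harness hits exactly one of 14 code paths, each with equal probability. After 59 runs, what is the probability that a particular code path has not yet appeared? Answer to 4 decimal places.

Each run misses the fixed code path with probability (14-1)/14 = 13/14, independently.
P(still missing after 59) = (13/14)^59 = 0.01262.

0.0126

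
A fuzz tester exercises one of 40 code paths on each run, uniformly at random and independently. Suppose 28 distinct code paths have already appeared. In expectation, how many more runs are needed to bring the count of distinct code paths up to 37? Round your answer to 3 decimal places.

50.795

The wait to go from k to k+1 distinct code paths is geometric with mean 40/(40-k).
Sum over k = 28,...,36: E = 40/12 + 40/11 + 40/10 + ... + 40/5 + 40/4 = 50.7951.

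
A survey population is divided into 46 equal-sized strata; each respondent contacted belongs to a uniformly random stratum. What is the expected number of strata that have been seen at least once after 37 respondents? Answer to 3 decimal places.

25.602

For each stratum, P(seen in 37 respondents) = 1 - (45/46)^37 = 0.5566.
By linearity of expectation, E[distinct seen] = 46·(1 - (45/46)^37) = 25.6023.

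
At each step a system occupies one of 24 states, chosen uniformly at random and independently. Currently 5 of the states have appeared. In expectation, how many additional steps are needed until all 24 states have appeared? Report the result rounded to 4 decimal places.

85.1458

The wait to go from k to k+1 distinct states is geometric with mean 24/(24-k).
Sum over k = 5,...,23: E = 24/19 + 24/18 + 24/17 + ... + 24/2 + 24/1 = 85.14575.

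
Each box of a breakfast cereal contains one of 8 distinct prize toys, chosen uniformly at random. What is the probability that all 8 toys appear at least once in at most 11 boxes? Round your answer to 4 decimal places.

0.0558

By inclusion–exclusion over which toys are missing,
P(all seen) = Σ_{j=0}^{8} (-1)^j C(8,j)((8-j)/8)^11
= 1.00000 - 1.84153 + 1.18258 - 0.31832 + 0.03418 - 0.00115 + 0.00001 - 0.00000 + 0.00000
= 0.05576.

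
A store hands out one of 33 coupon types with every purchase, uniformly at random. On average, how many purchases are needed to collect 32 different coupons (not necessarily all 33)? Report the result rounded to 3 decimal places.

101.930

With k distinct coupons already seen, the next new one arrives after an expected 33/(33-k) purchases.
Sum over k = 0,...,31: E = 33/33 + 33/32 + 33/31 + ... + 33/3 + 33/2 = 101.9303.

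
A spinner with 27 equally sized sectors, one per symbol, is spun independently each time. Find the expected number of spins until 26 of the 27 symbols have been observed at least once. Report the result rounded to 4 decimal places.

78.0693

Going from k to k+1 distinct takes a geometric number of spins with mean 27/(27-k).
Sum over k = 0,...,25: E = 27/27 + 27/26 + 27/25 + ... + 27/3 + 27/2 = 78.06933.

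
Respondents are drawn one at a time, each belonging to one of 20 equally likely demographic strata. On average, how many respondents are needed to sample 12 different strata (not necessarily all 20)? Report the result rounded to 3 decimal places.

With k distinct strata already seen, the next new one arrives after an expected 20/(20-k) respondents.
Sum over k = 0,...,11: E = 20/20 + 20/19 + 20/18 + ... + 20/10 + 20/9 = 17.5977.

17.598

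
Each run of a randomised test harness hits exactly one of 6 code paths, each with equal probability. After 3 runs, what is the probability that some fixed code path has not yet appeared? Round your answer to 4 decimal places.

Each run misses the fixed code path with probability (6-1)/6 = 5/6, independently.
P(still missing after 3) = (5/6)^3 = 0.57870.

0.5787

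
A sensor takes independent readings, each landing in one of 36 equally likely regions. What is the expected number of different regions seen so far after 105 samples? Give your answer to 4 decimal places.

For each region, P(seen in 105 samples) = 1 - (35/36)^105 = 0.94807.
By linearity of expectation, E[distinct seen] = 36·(1 - (35/36)^105) = 34.13068.

34.1307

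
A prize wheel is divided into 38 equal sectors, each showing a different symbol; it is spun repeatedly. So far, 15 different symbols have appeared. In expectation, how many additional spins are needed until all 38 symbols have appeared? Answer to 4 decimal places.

From k distinct to k+1 distinct takes on average 38/(38-k) spins.
Sum over k = 15,...,37: E = 38/23 + 38/22 + 38/21 + ... + 38/2 + 38/1 = 141.90308.

141.9031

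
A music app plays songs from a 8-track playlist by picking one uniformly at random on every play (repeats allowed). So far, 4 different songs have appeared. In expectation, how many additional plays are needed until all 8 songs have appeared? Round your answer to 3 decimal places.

The wait to go from k to k+1 distinct songs is geometric with mean 8/(8-k).
Sum over k = 4,...,7: E = 8/4 + 8/3 + 8/2 + 8/1 = 16.6667.

16.667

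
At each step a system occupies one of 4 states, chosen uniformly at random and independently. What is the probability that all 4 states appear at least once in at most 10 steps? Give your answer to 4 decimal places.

0.7806

By inclusion–exclusion over which states are missing,
P(all seen) = Σ_{j=0}^{4} (-1)^j C(4,j)((4-j)/4)^10
= 1.00000 - 0.22525 + 0.00586 - 0.00000 + 0.00000
= 0.78060.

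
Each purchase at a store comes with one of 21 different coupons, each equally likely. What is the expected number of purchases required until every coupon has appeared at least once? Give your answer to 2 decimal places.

76.55

After k distinct coupons have appeared, the next purchase gives a new one with probability (21-k)/21, so the expected wait for the (k+1)-th is 21/(21-k).
E[T] = 21/21 + 21/20 + 21/19 + ... + 21/2 + 21/1 = 21·H_{21}.
H_{21} = 3.645, so E[T] = 76.553.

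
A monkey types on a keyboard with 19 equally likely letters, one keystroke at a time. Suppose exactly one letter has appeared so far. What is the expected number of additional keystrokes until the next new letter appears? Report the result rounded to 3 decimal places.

1.056

Each keystroke yields a new letter with probability (19-1)/19 = 18/19, so the wait is geometric with mean 19/18.
E = 19/18 = 1.0556.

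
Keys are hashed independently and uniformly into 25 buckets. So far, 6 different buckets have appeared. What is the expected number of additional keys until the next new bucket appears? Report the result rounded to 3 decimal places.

Each key yields a new bucket with probability (25-6)/25 = 19/25, so the wait is geometric with mean 25/19.
E = 25/19 = 1.3158.

1.316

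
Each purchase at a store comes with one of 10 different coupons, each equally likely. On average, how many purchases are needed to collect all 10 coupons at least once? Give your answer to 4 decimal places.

29.2897

After k distinct coupons have appeared, the next purchase gives a new one with probability (10-k)/10, so the expected wait for the (k+1)-th is 10/(10-k).
E[T] = 10/10 + 10/9 + 10/8 + ... + 10/2 + 10/1 = 10·H_{10}.
H_{10} = 2.92897, so E[T] = 29.28968.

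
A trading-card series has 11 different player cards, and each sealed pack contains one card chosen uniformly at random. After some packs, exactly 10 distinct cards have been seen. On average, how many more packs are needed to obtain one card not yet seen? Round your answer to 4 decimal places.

The number of packs until the next new card is geometric with success probability 1/11, so its mean is 11/1.
E = 11/1 = 11.00000.

11.0000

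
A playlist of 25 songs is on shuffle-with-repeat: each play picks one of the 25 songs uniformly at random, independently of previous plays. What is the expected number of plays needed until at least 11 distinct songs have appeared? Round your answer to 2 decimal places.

With k distinct songs already seen, the next new one arrives after an expected 25/(25-k) plays.
Sum over k = 0,...,10: E = 25/25 + 25/24 + 25/23 + ... + 25/16 + 25/15 = 14.110.

14.11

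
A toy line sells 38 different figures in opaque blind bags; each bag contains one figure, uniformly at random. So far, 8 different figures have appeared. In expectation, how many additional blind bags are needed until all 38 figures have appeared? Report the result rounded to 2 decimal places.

From k distinct to k+1 distinct takes on average 38/(38-k) blind bags.
Sum over k = 8,...,37: E = 38/30 + 38/29 + 38/28 + ... + 38/2 + 38/1 = 151.810.

151.81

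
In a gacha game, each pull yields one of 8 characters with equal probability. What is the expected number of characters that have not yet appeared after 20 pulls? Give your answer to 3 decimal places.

For each character, P(unseen after 20) = (7/8)^20 = 0.0692.
By linearity of expectation, E[unseen] = 8·(7/8)^20 = 0.5537.

0.554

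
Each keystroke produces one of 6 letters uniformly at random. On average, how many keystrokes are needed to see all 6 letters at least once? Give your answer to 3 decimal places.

After k distinct letters have appeared, the next keystroke gives a new one with probability (6-k)/6, so the expected wait for the (k+1)-th is 6/(6-k).
E[T] = 6/6 + 6/5 + 6/4 + 6/3 + 6/2 + 6/1 = 6·H_{6}.
H_{6} = 2.4500, so E[T] = 14.7000.

14.700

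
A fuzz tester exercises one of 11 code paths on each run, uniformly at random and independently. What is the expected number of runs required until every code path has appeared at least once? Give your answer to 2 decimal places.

Split into phases: going from k distinct to k+1 distinct takes on average 11/(11-k) runs.
E[T] = 11/11 + 11/10 + 11/9 + ... + 11/2 + 11/1 = 11·H_{11}.
H_{11} = 3.020, so E[T] = 33.219.

33.22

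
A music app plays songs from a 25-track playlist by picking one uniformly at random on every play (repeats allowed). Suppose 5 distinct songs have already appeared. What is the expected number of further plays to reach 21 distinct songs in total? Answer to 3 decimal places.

37.860

The wait to go from k to k+1 distinct songs is geometric with mean 25/(25-k).
Sum over k = 5,...,20: E = 25/20 + 25/19 + 25/18 + ... + 25/6 + 25/5 = 37.8602.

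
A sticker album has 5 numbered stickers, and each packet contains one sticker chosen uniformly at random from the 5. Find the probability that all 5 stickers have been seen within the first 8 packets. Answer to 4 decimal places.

By inclusion–exclusion over which stickers are missing,
P(all seen) = Σ_{j=0}^{5} (-1)^j C(5,j)((5-j)/5)^8
= 1.00000 - 0.83886 + 0.16796 - 0.00655 + 0.00001 - 0.00000
= 0.32256.

0.3226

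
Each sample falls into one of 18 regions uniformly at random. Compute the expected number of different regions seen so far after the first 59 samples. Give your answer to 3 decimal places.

17.382

For each region, P(seen in 59 samples) = 1 - (17/18)^59 = 0.9657.
By linearity of expectation, E[distinct seen] = 18·(1 - (17/18)^59) = 17.3824.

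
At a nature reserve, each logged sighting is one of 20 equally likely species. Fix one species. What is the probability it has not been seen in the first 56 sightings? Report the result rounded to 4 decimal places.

0.0566

On each sighting the fixed species fails to appear with probability 19/20.
P(still missing after 56) = (19/20)^56 = 0.05656.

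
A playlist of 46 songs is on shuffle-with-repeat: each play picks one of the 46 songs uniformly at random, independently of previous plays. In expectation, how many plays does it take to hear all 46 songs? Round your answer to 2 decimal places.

203.17

The wait to go from k to k+1 distinct songs is geometric with mean 46/(46-k).
E[T] = 46/46 + 46/45 + 46/44 + ... + 46/2 + 46/1 = 46·H_{46}.
H_{46} = 4.417, so E[T] = 203.168.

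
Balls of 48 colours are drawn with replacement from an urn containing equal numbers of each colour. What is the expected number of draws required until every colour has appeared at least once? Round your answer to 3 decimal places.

214.022

The wait to go from k to k+1 distinct colours is geometric with mean 48/(48-k).
E[T] = 48/48 + 48/47 + 48/46 + ... + 48/2 + 48/1 = 48·H_{48}.
H_{48} = 4.4588, so E[T] = 214.0223.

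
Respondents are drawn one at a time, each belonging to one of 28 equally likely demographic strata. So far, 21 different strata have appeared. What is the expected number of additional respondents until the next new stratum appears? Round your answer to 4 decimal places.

4.0000

Each respondent yields a new stratum with probability (28-21)/28 = 7/28, so the wait is geometric with mean 28/7.
E = 28/7 = 4.00000.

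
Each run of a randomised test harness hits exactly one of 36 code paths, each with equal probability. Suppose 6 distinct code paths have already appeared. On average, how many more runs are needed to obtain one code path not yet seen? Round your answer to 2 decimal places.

Each run yields a new code path with probability (36-6)/36 = 30/36, so the wait is geometric with mean 36/30.
E = 36/30 = 1.200.

1.20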